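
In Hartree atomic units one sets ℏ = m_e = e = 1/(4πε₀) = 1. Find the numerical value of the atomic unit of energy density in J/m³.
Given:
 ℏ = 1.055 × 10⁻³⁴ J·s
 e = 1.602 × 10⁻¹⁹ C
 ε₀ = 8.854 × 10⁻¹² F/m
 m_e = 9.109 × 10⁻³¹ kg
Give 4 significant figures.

2.929 × 10¹³ J/m³

u_au = E_h/a₀³ = m_e⁴e¹⁰/((4πε₀)⁵ℏ⁸)
E_h = 4.354 × 10⁻¹⁸ J
a₀ = 5.297 × 10⁻¹¹ m
E_h/a₀³ = 2.929 × 10¹³ J/m³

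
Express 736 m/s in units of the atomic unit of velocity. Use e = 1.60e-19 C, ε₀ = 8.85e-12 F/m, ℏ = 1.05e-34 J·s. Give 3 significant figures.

3.36e-4

atomic unit of velocity: v_au = e²/(4πε₀ℏ) = 2.19e6 m/s.
736 / 2.19e6 = 3.36e-4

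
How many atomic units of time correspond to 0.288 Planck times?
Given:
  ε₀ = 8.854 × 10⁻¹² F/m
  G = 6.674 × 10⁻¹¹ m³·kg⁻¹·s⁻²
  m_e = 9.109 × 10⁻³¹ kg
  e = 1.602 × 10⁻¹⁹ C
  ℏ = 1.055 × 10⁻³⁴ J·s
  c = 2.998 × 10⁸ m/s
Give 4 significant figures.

Planck time: t_P = √(ℏG/c⁵) = 5.392 × 10⁻⁴⁴ s
atomic unit of time: τ_au = (4πε₀)²ℏ³/(m_e e⁴) = 2.423 × 10⁻¹⁷ s
0.288 × 5.392 × 10⁻⁴⁴ / 2.423 × 10⁻¹⁷ = 6.409 × 10⁻²⁸

6.409 × 10⁻²⁸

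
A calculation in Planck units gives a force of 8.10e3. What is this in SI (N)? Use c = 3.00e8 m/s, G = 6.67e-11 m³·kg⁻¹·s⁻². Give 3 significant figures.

9.84e47 N

One Planck force: F_P = c⁴/G = 1.21e44 N.
8.10e3 × 1.21e44 N = 9.84e47 N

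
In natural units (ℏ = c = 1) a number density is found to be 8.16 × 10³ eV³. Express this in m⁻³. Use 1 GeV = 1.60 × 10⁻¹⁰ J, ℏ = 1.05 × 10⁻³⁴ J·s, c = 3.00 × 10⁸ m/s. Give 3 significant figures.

1.07 × 10²⁴ m⁻³

Number density is [L]⁻³ = [E]³/(ℏc)³.
1 GeV³ → 1/(ℏc)³ × (1 GeV in J)³ = 1.31 × 10⁴⁷ m⁻³.
Convert the energy scale: 8.16 × 10³ eV³ = 8.16 × 10⁻²⁴ GeV³.
Result: 8.16 × 10⁻²⁴ × 1.31 × 10⁴⁷ = 1.07 × 10²⁴ m⁻³.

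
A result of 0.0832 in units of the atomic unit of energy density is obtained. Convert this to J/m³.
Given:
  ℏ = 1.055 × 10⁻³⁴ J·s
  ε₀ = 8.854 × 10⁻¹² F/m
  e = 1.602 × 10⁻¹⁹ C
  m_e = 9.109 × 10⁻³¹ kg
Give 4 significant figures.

One atomic unit of energy density: u_au = E_h/a₀³ = m_e⁴e¹⁰/((4πε₀)⁵ℏ⁸) = 2.929 × 10¹³ J/m³.
0.0832 × 2.929 × 10¹³ J/m³ = 2.437 × 10¹² J/m³

2.437 × 10¹² J/m³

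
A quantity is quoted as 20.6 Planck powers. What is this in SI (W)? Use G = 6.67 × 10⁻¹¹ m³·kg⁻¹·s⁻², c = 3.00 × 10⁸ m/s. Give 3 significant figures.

7.50 × 10⁵³ W

One Planck power: P_P = c⁵/G = 3.64 × 10⁵² W.
20.6 × 3.64 × 10⁵² W = 7.50 × 10⁵³ W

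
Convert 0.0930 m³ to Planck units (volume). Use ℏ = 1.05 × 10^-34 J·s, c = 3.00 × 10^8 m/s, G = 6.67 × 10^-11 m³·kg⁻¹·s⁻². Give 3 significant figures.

2.23 × 10^103

Planck volume: V_P = (ℏG/c³)^(3/2) = 4.18 × 10^-105 m³.
0.0930 / 4.18 × 10^-105 = 2.23 × 10^103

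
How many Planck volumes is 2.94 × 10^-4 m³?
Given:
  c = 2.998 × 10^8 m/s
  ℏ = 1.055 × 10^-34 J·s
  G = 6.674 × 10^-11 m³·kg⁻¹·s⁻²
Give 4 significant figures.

6.960 × 10^100

Planck volume: V_P = (ℏG/c³)^(3/2) = 4.224 × 10^-105 m³.
2.94 × 10^-4 / 4.224 × 10^-105 = 6.960 × 10^100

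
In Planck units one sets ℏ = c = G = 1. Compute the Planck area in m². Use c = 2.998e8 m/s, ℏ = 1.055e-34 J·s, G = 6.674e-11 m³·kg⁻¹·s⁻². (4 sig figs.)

2.613e-70 m²

A_P = ℏG/c³
  = 7.041e-45 / 2.695e25
  = 2.613e-70 m²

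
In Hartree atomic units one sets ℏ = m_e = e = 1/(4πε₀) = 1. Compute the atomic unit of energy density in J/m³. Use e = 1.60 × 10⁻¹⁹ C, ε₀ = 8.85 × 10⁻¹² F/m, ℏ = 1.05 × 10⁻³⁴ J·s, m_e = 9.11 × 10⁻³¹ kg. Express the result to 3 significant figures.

u_au = E_h/a₀³ = m_e⁴e¹⁰/((4πε₀)⁵ℏ⁸)
E_h = 4.38 × 10⁻¹⁸ J
a₀ = 5.26 × 10⁻¹¹ m
E_h/a₀³ = 3.01 × 10¹³ J/m³

3.01 × 10¹³ J/m³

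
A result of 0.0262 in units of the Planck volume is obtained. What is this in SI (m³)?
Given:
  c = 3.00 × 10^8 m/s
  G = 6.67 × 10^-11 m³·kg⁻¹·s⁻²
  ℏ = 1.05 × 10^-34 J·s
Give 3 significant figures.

One Planck volume: V_P = (ℏG/c³)^(3/2) = 4.18 × 10^-105 m³.
0.0262 × 4.18 × 10^-105 m³ = 1.09 × 10^-106 m³

1.09 × 10^-106 m³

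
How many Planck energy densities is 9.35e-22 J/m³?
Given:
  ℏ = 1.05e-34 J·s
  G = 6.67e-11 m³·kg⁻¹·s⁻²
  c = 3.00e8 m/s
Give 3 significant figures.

2.00e-135

Planck energy density: u_P = c⁷/(ℏG²) = 4.68e113 J/m³.
9.35e-22 / 4.68e113 = 2.00e-135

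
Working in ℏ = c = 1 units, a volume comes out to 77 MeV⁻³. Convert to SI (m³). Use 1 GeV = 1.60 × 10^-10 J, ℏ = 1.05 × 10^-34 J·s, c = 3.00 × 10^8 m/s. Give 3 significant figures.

Volume is [L]³ = [E]⁻³·(ℏc)³.
1 GeV⁻³ → (ℏc)³ × (1 GeV in J)⁻³ = 7.63 × 10^-48 m³.
Convert the energy scale: 77 MeV⁻³ = 7.70 × 10^10 GeV⁻³.
Result: 7.70 × 10^10 × 7.63 × 10^-48 = 5.88 × 10^-37 m³.

5.88 × 10^-37 m³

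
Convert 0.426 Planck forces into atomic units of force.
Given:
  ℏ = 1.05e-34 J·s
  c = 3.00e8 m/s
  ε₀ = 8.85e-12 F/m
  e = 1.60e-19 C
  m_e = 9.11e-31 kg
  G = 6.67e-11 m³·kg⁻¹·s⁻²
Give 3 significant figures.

6.21e50

Planck force: F_P = c⁴/G = 1.21e44 N
atomic unit of force: F_au = E_h/a₀ = m_e²e⁶/((4πε₀)³ℏ⁴) = 8.33e-8 N
0.426 × 1.21e44 / 8.33e-8 = 6.21e50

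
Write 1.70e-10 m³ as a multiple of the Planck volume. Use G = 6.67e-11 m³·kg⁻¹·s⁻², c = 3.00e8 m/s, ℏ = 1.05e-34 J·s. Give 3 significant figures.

4.07e94

Planck volume: V_P = (ℏG/c³)^(3/2) = 4.18e-105 m³.
1.70e-10 / 4.18e-105 = 4.07e94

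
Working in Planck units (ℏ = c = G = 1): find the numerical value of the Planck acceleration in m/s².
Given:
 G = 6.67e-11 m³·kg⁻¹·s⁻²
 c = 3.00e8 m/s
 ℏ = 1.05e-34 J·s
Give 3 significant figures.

The unique combination of the constants set to 1 with dimensions of acceleration is a_P = √(c⁷/(ℏG)).
  = √(3.12e103)
  = 5.59e51 m/s²

5.59e51 m/s²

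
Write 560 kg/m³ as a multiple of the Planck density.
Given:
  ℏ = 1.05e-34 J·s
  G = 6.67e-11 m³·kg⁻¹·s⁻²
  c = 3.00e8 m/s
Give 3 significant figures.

1.08e-94

Planck density: ρ_P = c⁵/(ℏG²) = 5.20e96 kg/m³.
560 / 5.20e96 = 1.08e-94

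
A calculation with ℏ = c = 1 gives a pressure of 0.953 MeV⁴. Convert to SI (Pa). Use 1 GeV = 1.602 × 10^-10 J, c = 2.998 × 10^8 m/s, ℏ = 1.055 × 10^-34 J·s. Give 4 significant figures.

Pressure is [E]/[L]³ = [E]⁴/(ℏc)³.
1 GeV⁴ → 1/(ℏc)³ × (1 GeV in J)⁴ = 2.082 × 10^37 Pa.
Convert the energy scale: 0.953 MeV⁴ = 9.53 × 10^-13 GeV⁴.
Result: 9.53 × 10^-13 × 2.082 × 10^37 = 1.984 × 10^25 Pa.

1.984 × 10^25 Pa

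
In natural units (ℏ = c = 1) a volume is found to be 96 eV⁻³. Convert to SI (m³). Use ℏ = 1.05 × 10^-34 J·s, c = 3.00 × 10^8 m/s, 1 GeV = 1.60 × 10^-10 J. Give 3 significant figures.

7.33 × 10^-19 m³

Volume is [L]³ = [E]⁻³·(ℏc)³.
1 GeV⁻³ → (ℏc)³ × (1 GeV in J)⁻³ = 7.63 × 10^-48 m³.
Convert the energy scale: 96 eV⁻³ = 9.60 × 10^28 GeV⁻³.
Result: 9.60 × 10^28 × 7.63 × 10^-48 = 7.33 × 10^-19 m³.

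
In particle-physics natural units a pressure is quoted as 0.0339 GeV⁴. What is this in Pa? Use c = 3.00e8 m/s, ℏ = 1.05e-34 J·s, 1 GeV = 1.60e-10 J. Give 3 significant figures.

Pressure is [E]/[L]³ = [E]⁴/(ℏc)³.
1 GeV⁴ → 1/(ℏc)³ × (1 GeV in J)⁴ = 2.10e37 Pa.
Result: 0.0339 × 2.10e37 = 7.11e35 Pa.

7.11e35 Pa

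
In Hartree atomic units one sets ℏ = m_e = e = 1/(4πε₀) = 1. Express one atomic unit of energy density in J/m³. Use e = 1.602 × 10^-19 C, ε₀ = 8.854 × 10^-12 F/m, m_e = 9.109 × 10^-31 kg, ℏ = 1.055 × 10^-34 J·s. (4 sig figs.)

u_au = E_h/a₀³ = m_e⁴e¹⁰/((4πε₀)⁵ℏ⁸)
E_h = 4.354 × 10^-18 J
a₀ = 5.297 × 10^-11 m
E_h/a₀³ = 2.929 × 10^13 J/m³

2.929 × 10^13 J/m³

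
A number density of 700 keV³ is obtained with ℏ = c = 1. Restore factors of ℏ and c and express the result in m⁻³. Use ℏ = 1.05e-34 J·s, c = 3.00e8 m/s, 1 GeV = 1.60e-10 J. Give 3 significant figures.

Number density is [L]⁻³ = [E]³/(ℏc)³.
1 GeV³ → 1/(ℏc)³ × (1 GeV in J)³ = 1.31e47 m⁻³.
Convert the energy scale: 700 keV³ = 7.00e-16 GeV³.
Result: 7.00e-16 × 1.31e47 = 9.17e31 m⁻³.

9.17e31 m⁻³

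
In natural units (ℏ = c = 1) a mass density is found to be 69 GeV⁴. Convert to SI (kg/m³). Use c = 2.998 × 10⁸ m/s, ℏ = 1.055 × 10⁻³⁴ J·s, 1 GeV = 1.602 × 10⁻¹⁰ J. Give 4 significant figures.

Mass density is [E]/(c²[L]³) = [E]⁴/(ℏ³c⁵).
1 GeV⁴ → 1/(ℏ³c⁵) × (1 GeV in J)⁴ = 2.316 × 10²⁰ kg/m³.
Result: 69 × 2.316 × 10²⁰ = 1.598 × 10²² kg/m³.

1.598 × 10²² kg/m³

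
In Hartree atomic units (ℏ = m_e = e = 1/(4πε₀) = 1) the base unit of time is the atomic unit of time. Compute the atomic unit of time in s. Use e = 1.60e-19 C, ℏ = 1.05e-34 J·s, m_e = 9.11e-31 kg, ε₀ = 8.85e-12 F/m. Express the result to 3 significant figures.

τ_au = (4πε₀)²ℏ³/(m_e e⁴)
E_h = 4.38e-18 J
ℏ/E_h = 2.40e-17 s

2.40e-17 s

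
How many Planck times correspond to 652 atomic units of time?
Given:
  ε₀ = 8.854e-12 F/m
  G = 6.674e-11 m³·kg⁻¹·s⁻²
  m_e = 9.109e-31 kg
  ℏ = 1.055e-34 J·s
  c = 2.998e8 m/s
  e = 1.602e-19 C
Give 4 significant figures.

2.930e29

atomic unit of time: τ_au = (4πε₀)²ℏ³/(m_e e⁴) = 2.423e-17 s
Planck time: t_P = √(ℏG/c⁵) = 5.392e-44 s
652 × 2.423e-17 / 5.392e-44 = 2.930e29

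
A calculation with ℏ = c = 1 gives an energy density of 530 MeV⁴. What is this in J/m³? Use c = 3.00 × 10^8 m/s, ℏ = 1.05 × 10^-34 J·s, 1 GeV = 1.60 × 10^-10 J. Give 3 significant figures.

1.11 × 10^28 J/m³

[E]/[L]³ = [E]⁴/(ℏc)³; restore (ℏc)⁻³.
1 GeV⁴ → 1/(ℏc)³ × (1 GeV in J)⁴ = 2.10 × 10^37 J/m³.
Convert the energy scale: 530 MeV⁴ = 5.30 × 10^-10 GeV⁴.
Result: 5.30 × 10^-10 × 2.10 × 10^37 = 1.11 × 10^28 J/m³.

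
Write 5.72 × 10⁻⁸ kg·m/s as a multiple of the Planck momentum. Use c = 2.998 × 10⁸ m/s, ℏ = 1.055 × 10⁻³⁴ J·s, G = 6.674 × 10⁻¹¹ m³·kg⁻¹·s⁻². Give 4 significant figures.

8.764 × 10⁻⁹

Planck momentum: p_P = √(ℏc³/G) = 6.527 kg·m/s.
5.72 × 10⁻⁸ / 6.527 = 8.764 × 10⁻⁹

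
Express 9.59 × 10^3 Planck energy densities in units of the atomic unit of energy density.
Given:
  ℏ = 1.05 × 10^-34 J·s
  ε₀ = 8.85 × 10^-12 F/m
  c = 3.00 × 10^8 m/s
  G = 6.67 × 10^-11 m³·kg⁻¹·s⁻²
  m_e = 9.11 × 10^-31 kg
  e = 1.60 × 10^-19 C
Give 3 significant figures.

Planck energy density: u_P = c⁷/(ℏG²) = 4.68 × 10^113 J/m³
atomic unit of energy density: u_au = E_h/a₀³ = m_e⁴e¹⁰/((4πε₀)⁵ℏ⁸) = 3.01 × 10^13 J/m³
9.59 × 10^3 × 4.68 × 10^113 / 3.01 × 10^13 = 1.49 × 10^104

1.49 × 10^104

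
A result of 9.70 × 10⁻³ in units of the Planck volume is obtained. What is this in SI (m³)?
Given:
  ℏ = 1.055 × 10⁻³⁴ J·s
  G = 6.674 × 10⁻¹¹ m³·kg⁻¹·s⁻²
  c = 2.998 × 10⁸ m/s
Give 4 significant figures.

4.097 × 10⁻¹⁰⁷ m³

One Planck volume: V_P = (ℏG/c³)^(3/2) = 4.224 × 10⁻¹⁰⁵ m³.
9.70 × 10⁻³ × 4.224 × 10⁻¹⁰⁵ m³ = 4.097 × 10⁻¹⁰⁷ m³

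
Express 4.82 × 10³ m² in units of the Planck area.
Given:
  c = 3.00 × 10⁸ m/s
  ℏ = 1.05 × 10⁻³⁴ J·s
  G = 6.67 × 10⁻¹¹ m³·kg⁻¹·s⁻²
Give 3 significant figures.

Planck area: A_P = ℏG/c³ = 2.59 × 10⁻⁷⁰ m².
4.82 × 10³ / 2.59 × 10⁻⁷⁰ = 1.86 × 10⁷³

1.86 × 10⁷³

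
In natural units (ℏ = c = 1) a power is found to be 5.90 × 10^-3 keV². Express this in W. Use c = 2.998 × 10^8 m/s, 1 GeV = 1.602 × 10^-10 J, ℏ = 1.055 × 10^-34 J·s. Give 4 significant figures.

1.435 W

Power is [E]/[T] = [E]²/ℏ.
1 GeV² → 1/ℏ × (1 GeV in J)² = 2.433 × 10^14 W.
Convert the energy scale: 5.90 × 10^-3 keV² = 5.90 × 10^-15 GeV².
Result: 5.90 × 10^-15 × 2.433 × 10^14 = 1.435 W.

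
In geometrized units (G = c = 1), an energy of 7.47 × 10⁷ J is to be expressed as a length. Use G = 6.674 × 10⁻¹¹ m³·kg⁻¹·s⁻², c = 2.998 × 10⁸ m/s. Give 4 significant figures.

Energy → length via G/c⁴.
7.47 × 10⁷ J × (G/c⁴) = 6.171 × 10⁻³⁷ m

6.171 × 10⁻³⁷ m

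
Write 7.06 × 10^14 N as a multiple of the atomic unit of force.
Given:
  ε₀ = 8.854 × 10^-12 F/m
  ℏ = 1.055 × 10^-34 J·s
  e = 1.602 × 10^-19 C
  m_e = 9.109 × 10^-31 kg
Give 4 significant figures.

atomic unit of force: F_au = E_h/a₀ = m_e²e⁶/((4πε₀)³ℏ⁴) = 8.220 × 10^-8 N.
7.06 × 10^14 / 8.220 × 10^-8 = 8.589 × 10^21

8.589 × 10^21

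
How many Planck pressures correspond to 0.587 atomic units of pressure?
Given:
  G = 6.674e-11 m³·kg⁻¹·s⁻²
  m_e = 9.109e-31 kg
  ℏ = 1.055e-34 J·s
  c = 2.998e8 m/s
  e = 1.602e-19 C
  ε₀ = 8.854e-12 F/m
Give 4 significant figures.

atomic unit of pressure: P_au = E_h/a₀³ = m_e⁴e¹⁰/((4πε₀)⁵ℏ⁸) = 2.929e13 Pa
Planck pressure: p_P = c⁷/(ℏG²) = 4.632e113 Pa
0.587 × 2.929e13 / 4.632e113 = 3.712e-101

3.712e-101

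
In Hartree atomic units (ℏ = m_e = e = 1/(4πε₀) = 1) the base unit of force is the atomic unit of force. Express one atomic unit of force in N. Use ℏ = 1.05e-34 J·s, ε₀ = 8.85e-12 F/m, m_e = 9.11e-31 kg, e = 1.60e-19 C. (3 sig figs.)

8.33e-8 N

F_au = E_h/a₀ = m_e²e⁶/((4πε₀)³ℏ⁴)
E_h = 4.38e-18 J
a₀ = 5.26e-11 m
E_h/a₀ = 8.33e-8 N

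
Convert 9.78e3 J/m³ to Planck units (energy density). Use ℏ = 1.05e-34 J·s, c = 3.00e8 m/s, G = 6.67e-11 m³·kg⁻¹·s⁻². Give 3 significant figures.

Planck energy density: u_P = c⁷/(ℏG²) = 4.68e113 J/m³.
9.78e3 / 4.68e113 = 2.09e-110

2.09e-110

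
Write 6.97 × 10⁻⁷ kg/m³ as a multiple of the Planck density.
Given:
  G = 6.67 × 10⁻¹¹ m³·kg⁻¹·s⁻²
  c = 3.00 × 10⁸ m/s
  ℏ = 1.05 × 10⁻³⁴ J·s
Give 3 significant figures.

1.34 × 10⁻¹⁰³

Planck density: ρ_P = c⁵/(ℏG²) = 5.20 × 10⁹⁶ kg/m³.
6.97 × 10⁻⁷ / 5.20 × 10⁹⁶ = 1.34 × 10⁻¹⁰³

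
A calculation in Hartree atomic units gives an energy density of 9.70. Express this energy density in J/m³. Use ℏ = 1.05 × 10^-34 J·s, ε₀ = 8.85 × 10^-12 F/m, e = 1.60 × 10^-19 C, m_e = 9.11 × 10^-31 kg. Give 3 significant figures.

2.92 × 10^14 J/m³

One atomic unit of energy density: u_au = E_h/a₀³ = m_e⁴e¹⁰/((4πε₀)⁵ℏ⁸) = 3.01 × 10^13 J/m³.
9.70 × 3.01 × 10^13 J/m³ = 2.92 × 10^14 J/m³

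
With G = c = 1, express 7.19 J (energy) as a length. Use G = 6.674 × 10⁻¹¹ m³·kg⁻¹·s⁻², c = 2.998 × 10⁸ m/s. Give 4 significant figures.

5.940 × 10⁻⁴⁴ m

Energy → length via G/c⁴.
7.19 J × (G/c⁴) = 5.940 × 10⁻⁴⁴ m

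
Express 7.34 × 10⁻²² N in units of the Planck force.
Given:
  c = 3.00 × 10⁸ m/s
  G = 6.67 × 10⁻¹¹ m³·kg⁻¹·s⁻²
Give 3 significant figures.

6.04 × 10⁻⁶⁶

Planck force: F_P = c⁴/G = 1.21 × 10⁴⁴ N.
7.34 × 10⁻²² / 1.21 × 10⁴⁴ = 6.04 × 10⁻⁶⁶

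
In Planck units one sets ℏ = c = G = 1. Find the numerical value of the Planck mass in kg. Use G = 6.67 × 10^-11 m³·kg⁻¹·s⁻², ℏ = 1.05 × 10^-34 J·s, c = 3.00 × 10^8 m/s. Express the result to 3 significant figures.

m_P = √(ℏc/G)
  = √(4.72 × 10^-16)
  = 2.17 × 10^-8 kg

2.17 × 10^-8 kg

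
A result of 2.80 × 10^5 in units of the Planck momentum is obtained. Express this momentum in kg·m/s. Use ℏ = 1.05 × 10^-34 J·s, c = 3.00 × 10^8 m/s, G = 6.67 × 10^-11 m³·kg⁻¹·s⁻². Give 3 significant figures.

1.83 × 10^6 kg·m/s

One Planck momentum: p_P = √(ℏc³/G) = 6.52 kg·m/s.
2.80 × 10^5 × 6.52 kg·m/s = 1.83 × 10^6 kg·m/s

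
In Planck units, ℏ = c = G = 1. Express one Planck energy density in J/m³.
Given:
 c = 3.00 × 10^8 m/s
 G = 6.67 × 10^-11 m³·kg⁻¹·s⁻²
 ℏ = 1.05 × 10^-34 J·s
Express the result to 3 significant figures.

From ℏ = c = G = 1 the energy density scale is u_P = c⁷/(ℏG²).
  = 2.19 × 10^59 / 4.67 × 10^-55
  = 4.68 × 10^113 J/m³

4.68 × 10^113 J/m³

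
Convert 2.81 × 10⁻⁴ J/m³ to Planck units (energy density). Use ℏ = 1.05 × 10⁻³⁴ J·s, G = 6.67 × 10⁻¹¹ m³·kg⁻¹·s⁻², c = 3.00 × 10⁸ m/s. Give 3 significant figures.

6.00 × 10⁻¹¹⁸

Planck energy density: u_P = c⁷/(ℏG²) = 4.68 × 10¹¹³ J/m³.
2.81 × 10⁻⁴ / 4.68 × 10¹¹³ = 6.00 × 10⁻¹¹⁸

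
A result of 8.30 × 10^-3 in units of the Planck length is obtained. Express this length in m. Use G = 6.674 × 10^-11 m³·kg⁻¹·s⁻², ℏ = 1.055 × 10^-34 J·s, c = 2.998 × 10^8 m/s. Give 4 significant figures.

1.342 × 10^-37 m

One Planck length: ℓ_P = √(ℏG/c³) = 1.616 × 10^-35 m.
8.30 × 10^-3 × 1.616 × 10^-35 m = 1.342 × 10^-37 m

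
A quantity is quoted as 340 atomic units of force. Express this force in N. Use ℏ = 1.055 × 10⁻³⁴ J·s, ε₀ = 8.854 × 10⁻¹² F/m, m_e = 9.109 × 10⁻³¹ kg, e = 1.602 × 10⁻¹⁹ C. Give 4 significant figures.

2.795 × 10⁻⁵ N

One atomic unit of force: F_au = E_h/a₀ = m_e²e⁶/((4πε₀)³ℏ⁴) = 8.220 × 10⁻⁸ N.
340 × 8.220 × 10⁻⁸ N = 2.795 × 10⁻⁵ N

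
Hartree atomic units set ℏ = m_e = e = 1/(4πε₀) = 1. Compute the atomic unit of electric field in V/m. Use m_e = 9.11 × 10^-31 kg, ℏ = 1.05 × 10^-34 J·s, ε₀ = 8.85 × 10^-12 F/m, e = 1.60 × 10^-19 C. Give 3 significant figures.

From ℏ = m_e = e = 1/(4πε₀) = 1 the electric field scale is E_au = E_h/(e a₀) = m_e²e⁵/((4πε₀)³ℏ⁴).
E_h = 4.38 × 10^-18 J
a₀ = 5.26 × 10^-11 m
E_h/(e·a₀) = 5.20 × 10^11 V/m

5.20 × 10^11 V/m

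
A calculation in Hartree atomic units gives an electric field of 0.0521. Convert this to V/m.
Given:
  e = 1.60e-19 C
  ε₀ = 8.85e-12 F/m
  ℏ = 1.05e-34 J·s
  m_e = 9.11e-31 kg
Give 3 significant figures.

2.71e10 V/m

One atomic unit of electric field: E_au = E_h/(e a₀) = m_e²e⁵/((4πε₀)³ℏ⁴) = 5.20e11 V/m.
0.0521 × 5.20e11 V/m = 2.71e10 V/m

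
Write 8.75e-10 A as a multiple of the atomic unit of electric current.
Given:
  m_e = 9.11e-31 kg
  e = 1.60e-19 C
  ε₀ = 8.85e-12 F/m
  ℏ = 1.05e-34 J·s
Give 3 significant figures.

atomic unit of electric current: I_au = e E_h/ℏ = m_e e⁵/((4πε₀)²ℏ³) = 6.67e-3 A.
8.75e-10 / 6.67e-3 = 1.31e-7

1.31e-7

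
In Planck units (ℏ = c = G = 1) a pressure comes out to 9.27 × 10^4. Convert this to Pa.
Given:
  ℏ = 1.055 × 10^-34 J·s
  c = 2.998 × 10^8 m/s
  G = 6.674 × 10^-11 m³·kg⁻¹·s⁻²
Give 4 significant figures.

One Planck pressure: p_P = c⁷/(ℏG²) = 4.632 × 10^113 Pa.
9.27 × 10^4 × 4.632 × 10^113 Pa = 4.294 × 10^118 Pa

4.294 × 10^118 Pa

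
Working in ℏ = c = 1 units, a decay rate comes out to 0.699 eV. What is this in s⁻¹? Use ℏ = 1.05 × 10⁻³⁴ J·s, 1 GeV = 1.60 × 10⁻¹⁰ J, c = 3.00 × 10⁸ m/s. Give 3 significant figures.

A rate is [E]/ℏ; divide by ℏ.
1 GeV → 1/ℏ × (1 GeV in J) = 1.52 × 10²⁴ s⁻¹.
Convert the energy scale: 0.699 eV = 6.99 × 10⁻¹⁰ GeV.
Result: 6.99 × 10⁻¹⁰ × 1.52 × 10²⁴ = 1.07 × 10¹⁵ s⁻¹.

1.07 × 10¹⁵ s⁻¹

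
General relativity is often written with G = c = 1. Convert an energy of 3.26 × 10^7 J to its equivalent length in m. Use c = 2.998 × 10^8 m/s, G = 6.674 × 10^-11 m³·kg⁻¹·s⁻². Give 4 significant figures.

2.693 × 10^-37 m

Energy → length via G/c⁴.
3.26 × 10^7 J × (G/c⁴) = 2.693 × 10^-37 m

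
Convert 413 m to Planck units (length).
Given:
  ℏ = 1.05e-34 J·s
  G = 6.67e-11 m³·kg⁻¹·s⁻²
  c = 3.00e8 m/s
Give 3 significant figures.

Planck length: ℓ_P = √(ℏG/c³) = 1.61e-35 m.
413 / 1.61e-35 = 2.56e37

2.56e37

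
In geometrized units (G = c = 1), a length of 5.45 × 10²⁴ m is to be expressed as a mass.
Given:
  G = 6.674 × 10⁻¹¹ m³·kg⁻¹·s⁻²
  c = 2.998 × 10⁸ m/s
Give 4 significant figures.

Length → mass via c²/G.
5.45 × 10²⁴ m × (c²/G) = 7.340 × 10⁵¹ kg

7.340 × 10⁵¹ kg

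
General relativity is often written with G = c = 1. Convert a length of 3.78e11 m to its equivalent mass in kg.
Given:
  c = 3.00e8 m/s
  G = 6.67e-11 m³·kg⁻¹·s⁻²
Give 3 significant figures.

Length → mass via c²/G.
3.78e11 m × (c²/G) = 5.10e38 kg

5.10e38 kg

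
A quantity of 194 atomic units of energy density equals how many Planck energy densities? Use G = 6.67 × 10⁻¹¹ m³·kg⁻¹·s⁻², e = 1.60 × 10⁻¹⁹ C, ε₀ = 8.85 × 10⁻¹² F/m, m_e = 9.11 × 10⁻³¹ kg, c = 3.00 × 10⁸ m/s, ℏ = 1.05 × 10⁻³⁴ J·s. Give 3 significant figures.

1.25 × 10⁻⁹⁸

atomic unit of energy density: u_au = E_h/a₀³ = m_e⁴e¹⁰/((4πε₀)⁵ℏ⁸) = 3.01 × 10¹³ J/m³
Planck energy density: u_P = c⁷/(ℏG²) = 4.68 × 10¹¹³ J/m³
194 × 3.01 × 10¹³ / 4.68 × 10¹¹³ = 1.25 × 10⁻⁹⁸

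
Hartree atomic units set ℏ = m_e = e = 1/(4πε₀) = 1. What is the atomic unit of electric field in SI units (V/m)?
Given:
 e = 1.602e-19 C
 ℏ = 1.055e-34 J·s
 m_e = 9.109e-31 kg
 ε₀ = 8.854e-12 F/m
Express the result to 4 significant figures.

5.131e11 V/m

The unique combination of the constants set to 1 with dimensions of electric field is E_au = E_h/(e a₀) = m_e²e⁵/((4πε₀)³ℏ⁴).
E_h = 4.354e-18 J
a₀ = 5.297e-11 m
E_h/(e·a₀) = 5.131e11 V/m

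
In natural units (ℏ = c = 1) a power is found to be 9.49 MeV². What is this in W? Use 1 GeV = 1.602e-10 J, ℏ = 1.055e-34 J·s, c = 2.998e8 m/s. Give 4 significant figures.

2.309e9 W

Power is [E]/[T] = [E]²/ℏ.
1 GeV² → 1/ℏ × (1 GeV in J)² = 2.433e14 W.
Convert the energy scale: 9.49 MeV² = 9.49e-6 GeV².
Result: 9.49e-6 × 2.433e14 = 2.309e9 W.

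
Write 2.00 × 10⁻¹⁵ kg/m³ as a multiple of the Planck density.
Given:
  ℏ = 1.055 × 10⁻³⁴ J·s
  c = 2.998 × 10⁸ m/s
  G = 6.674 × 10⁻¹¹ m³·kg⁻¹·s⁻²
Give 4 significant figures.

3.881 × 10⁻¹¹²

Planck density: ρ_P = c⁵/(ℏG²) = 5.154 × 10⁹⁶ kg/m³.
2.00 × 10⁻¹⁵ / 5.154 × 10⁹⁶ = 3.881 × 10⁻¹¹²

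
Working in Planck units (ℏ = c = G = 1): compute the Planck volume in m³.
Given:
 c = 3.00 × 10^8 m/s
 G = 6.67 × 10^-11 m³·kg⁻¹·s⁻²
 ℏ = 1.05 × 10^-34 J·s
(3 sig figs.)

The unique combination of the constants set to 1 with dimensions of volume is V_P = (ℏG/c³)^(3/2).
  = √(1.75 × 10^-209)
  = 4.18 × 10^-105 m³

4.18 × 10^-105 m³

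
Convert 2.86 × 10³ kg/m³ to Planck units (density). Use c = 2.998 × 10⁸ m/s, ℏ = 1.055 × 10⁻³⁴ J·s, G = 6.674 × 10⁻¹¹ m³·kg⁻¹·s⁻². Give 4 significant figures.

5.549 × 10⁻⁹⁴

Planck density: ρ_P = c⁵/(ℏG²) = 5.154 × 10⁹⁶ kg/m³.
2.86 × 10³ / 5.154 × 10⁹⁶ = 5.549 × 10⁻⁹⁴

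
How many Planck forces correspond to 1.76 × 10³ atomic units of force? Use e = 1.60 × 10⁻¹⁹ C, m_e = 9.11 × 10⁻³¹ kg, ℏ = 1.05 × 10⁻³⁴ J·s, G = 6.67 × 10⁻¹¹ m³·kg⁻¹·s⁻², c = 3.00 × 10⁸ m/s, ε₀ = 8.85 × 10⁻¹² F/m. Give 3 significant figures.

atomic unit of force: F_au = E_h/a₀ = m_e²e⁶/((4πε₀)³ℏ⁴) = 8.33 × 10⁻⁸ N
Planck force: F_P = c⁴/G = 1.21 × 10⁴⁴ N
1.76 × 10³ × 8.33 × 10⁻⁸ / 1.21 × 10⁴⁴ = 1.21 × 10⁻⁴⁸

1.21 × 10⁻⁴⁸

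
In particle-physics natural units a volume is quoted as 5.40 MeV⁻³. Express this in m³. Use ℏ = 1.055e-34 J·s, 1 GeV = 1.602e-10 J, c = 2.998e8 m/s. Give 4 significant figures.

Volume is [L]³ = [E]⁻³·(ℏc)³.
1 GeV⁻³ → (ℏc)³ × (1 GeV in J)⁻³ = 7.696e-48 m³.
Convert the energy scale: 5.40 MeV⁻³ = 5.40e9 GeV⁻³.
Result: 5.40e9 × 7.696e-48 = 4.156e-38 m³.

4.156e-38 m³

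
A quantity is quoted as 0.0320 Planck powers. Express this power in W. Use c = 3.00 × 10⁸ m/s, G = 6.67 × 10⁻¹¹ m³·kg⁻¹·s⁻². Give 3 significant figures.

1.17 × 10⁵¹ W

One Planck power: P_P = c⁵/G = 3.64 × 10⁵² W.
0.0320 × 3.64 × 10⁵² W = 1.17 × 10⁵¹ W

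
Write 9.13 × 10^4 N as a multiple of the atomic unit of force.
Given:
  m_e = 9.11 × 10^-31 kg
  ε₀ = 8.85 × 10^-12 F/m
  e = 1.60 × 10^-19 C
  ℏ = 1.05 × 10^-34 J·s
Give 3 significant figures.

atomic unit of force: F_au = E_h/a₀ = m_e²e⁶/((4πε₀)³ℏ⁴) = 8.33 × 10^-8 N.
9.13 × 10^4 / 8.33 × 10^-8 = 1.10 × 10^12

1.10 × 10^12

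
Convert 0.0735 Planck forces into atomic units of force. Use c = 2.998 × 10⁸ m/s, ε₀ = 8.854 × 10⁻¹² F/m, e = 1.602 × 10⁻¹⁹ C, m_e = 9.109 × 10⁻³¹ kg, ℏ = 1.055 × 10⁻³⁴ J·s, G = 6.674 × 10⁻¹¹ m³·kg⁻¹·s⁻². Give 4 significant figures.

1.082 × 10⁵⁰

Planck force: F_P = c⁴/G = 1.210 × 10⁴⁴ N
atomic unit of force: F_au = E_h/a₀ = m_e²e⁶/((4πε₀)³ℏ⁴) = 8.220 × 10⁻⁸ N
0.0735 × 1.210 × 10⁴⁴ / 8.220 × 10⁻⁸ = 1.082 × 10⁵⁰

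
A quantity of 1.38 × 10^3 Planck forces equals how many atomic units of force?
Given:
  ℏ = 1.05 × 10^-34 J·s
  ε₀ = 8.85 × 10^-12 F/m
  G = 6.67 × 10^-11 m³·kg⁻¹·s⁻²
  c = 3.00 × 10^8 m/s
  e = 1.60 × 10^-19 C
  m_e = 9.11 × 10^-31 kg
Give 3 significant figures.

2.01 × 10^54

Planck force: F_P = c⁴/G = 1.21 × 10^44 N
atomic unit of force: F_au = E_h/a₀ = m_e²e⁶/((4πε₀)³ℏ⁴) = 8.33 × 10^-8 N
1.38 × 10^3 × 1.21 × 10^44 / 8.33 × 10^-8 = 2.01 × 10^54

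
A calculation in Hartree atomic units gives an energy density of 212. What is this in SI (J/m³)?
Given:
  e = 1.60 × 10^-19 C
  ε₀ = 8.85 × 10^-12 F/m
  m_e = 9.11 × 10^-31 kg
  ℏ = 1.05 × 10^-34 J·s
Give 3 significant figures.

6.39 × 10^15 J/m³

One atomic unit of energy density: u_au = E_h/a₀³ = m_e⁴e¹⁰/((4πε₀)⁵ℏ⁸) = 3.01 × 10^13 J/m³.
212 × 3.01 × 10^13 J/m³ = 6.39 × 10^15 J/m³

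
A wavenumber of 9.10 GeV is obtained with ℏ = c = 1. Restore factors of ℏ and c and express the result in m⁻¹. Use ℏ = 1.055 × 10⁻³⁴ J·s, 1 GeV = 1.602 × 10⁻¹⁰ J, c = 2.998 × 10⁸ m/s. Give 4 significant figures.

Inverse length is [E]/(ℏc).
1 GeV → 1/(ℏc) × (1 GeV in J) = 5.065 × 10¹⁵ m⁻¹.
Result: 9.10 × 5.065 × 10¹⁵ = 4.609 × 10¹⁶ m⁻¹.

4.609 × 10¹⁶ m⁻¹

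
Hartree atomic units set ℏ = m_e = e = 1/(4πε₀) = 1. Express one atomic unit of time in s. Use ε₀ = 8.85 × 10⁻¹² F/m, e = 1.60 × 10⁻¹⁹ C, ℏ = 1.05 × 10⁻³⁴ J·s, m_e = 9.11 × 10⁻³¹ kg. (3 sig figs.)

2.40 × 10⁻¹⁷ s

The unique combination of the constants set to 1 with dimensions of time is τ_au = (4πε₀)²ℏ³/(m_e e⁴).
E_h = 4.38 × 10⁻¹⁸ J
ℏ/E_h = 2.40 × 10⁻¹⁷ s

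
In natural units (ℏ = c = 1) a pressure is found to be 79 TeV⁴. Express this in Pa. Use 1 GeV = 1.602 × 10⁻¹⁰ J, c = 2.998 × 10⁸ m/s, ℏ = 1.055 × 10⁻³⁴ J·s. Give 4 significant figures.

Pressure is [E]/[L]³ = [E]⁴/(ℏc)³.
1 GeV⁴ → 1/(ℏc)³ × (1 GeV in J)⁴ = 2.082 × 10³⁷ Pa.
Convert the energy scale: 79 TeV⁴ = 7.90 × 10¹³ GeV⁴.
Result: 7.90 × 10¹³ × 2.082 × 10³⁷ = 1.644 × 10⁵¹ Pa.

1.644 × 10⁵¹ Pa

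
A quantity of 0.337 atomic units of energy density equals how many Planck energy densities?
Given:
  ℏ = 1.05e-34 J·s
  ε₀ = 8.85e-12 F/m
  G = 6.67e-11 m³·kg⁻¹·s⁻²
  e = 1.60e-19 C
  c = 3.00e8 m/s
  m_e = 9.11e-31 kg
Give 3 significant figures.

2.17e-101

atomic unit of energy density: u_au = E_h/a₀³ = m_e⁴e¹⁰/((4πε₀)⁵ℏ⁸) = 3.01e13 J/m³
Planck energy density: u_P = c⁷/(ℏG²) = 4.68e113 J/m³
0.337 × 3.01e13 / 4.68e113 = 2.17e-101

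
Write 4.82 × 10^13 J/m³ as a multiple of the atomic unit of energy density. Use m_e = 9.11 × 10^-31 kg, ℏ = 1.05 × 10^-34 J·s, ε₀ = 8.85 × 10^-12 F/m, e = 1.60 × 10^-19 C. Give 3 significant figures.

atomic unit of energy density: u_au = E_h/a₀³ = m_e⁴e¹⁰/((4πε₀)⁵ℏ⁸) = 3.01 × 10^13 J/m³.
4.82 × 10^13 / 3.01 × 10^13 = 1.60

1.60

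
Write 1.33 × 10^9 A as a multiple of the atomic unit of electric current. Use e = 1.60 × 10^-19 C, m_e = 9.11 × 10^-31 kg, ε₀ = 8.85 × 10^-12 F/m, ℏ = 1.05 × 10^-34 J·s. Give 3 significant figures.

1.99 × 10^11

atomic unit of electric current: I_au = e E_h/ℏ = m_e e⁵/((4πε₀)²ℏ³) = 6.67 × 10^-3 A.
1.33 × 10^9 / 6.67 × 10^-3 = 1.99 × 10^11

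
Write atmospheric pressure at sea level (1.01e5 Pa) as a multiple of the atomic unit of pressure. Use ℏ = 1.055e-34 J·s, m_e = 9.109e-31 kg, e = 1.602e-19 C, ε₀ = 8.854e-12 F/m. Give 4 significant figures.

atomic unit of pressure: P_au = E_h/a₀³ = m_e⁴e¹⁰/((4πε₀)⁵ℏ⁸) = 2.929e13 Pa.
1.01e5 / 2.929e13 = 3.448e-9

3.448e-9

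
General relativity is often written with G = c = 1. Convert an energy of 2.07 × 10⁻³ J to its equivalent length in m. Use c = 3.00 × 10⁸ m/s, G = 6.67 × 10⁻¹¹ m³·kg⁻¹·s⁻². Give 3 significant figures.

Energy → length via G/c⁴.
2.07 × 10⁻³ J × (G/c⁴) = 1.70 × 10⁻⁴⁷ m

1.70 × 10⁻⁴⁷ m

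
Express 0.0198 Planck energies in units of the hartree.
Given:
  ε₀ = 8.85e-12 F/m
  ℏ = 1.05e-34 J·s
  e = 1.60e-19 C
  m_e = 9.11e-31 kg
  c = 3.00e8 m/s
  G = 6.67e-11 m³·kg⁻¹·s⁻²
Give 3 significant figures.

Planck energy: E_P = √(ℏc⁵/G) = 1.96e9 J
hartree: E_h = m_e e⁴/(4πε₀ℏ)² = 4.38e-18 J
0.0198 × 1.96e9 / 4.38e-18 = 8.84e24

8.84e24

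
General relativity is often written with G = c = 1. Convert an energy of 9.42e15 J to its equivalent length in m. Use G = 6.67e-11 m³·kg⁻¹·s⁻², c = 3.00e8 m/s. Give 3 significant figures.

Energy → length via G/c⁴.
9.42e15 J × (G/c⁴) = 7.76e-29 m

7.76e-29 m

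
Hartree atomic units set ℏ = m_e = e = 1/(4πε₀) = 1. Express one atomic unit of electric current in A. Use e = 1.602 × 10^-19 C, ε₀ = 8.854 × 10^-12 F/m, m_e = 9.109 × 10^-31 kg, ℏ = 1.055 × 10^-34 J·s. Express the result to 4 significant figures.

Dimensional analysis gives I_au = e E_h/ℏ = m_e e⁵/((4πε₀)²ℏ³).
E_h = 4.354 × 10^-18 J
e·E_h/ℏ = 6.612 × 10^-3 A

6.612 × 10^-3 A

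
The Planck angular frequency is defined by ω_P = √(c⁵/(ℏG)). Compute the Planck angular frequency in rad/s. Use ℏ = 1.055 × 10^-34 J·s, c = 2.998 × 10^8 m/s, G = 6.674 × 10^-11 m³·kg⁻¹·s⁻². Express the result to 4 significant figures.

1.855 × 10^43 rad/s

ω_P = √(c⁵/(ℏG))
  = √(3.440 × 10^86)
  = 1.855 × 10^43 rad/s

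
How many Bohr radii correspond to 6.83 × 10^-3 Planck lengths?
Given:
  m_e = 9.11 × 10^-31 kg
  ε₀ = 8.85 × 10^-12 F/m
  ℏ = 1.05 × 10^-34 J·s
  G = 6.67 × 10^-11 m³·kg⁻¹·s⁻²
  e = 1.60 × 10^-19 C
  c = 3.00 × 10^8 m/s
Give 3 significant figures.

2.09 × 10^-27

Planck length: ℓ_P = √(ℏG/c³) = 1.61 × 10^-35 m
Bohr radius: a₀ = 4πε₀ℏ²/(m_e e²) = 5.26 × 10^-11 m
6.83 × 10^-3 × 1.61 × 10^-35 / 5.26 × 10^-11 = 2.09 × 10^-27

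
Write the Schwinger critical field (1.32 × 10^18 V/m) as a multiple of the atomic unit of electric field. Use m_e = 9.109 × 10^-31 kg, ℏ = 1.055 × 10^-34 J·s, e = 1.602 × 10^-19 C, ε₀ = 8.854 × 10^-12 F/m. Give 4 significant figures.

atomic unit of electric field: E_au = E_h/(e a₀) = m_e²e⁵/((4πε₀)³ℏ⁴) = 5.131 × 10^11 V/m.
1.32 × 10^18 / 5.131 × 10^11 = 2.573 × 10^6

2.573 × 10^6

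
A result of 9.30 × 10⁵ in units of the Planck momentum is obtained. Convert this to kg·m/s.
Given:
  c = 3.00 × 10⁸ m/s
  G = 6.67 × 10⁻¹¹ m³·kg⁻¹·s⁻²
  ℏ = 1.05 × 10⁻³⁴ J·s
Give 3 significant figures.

6.06 × 10⁶ kg·m/s

One Planck momentum: p_P = √(ℏc³/G) = 6.52 kg·m/s.
9.30 × 10⁵ × 6.52 kg·m/s = 6.06 × 10⁶ kg·m/s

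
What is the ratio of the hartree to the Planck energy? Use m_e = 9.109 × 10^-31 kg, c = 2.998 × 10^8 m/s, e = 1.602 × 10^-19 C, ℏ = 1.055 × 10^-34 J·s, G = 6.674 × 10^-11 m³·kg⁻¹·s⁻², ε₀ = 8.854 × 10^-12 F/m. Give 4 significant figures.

2.225 × 10^-27

hartree: E_h = m_e e⁴/(4πε₀ℏ)² = 4.354 × 10^-18 J
Planck energy: E_P = √(ℏc⁵/G) = 1.957 × 10^9 J
ratio = 4.354 × 10^-18 / 1.957 × 10^9 = 2.225 × 10^-27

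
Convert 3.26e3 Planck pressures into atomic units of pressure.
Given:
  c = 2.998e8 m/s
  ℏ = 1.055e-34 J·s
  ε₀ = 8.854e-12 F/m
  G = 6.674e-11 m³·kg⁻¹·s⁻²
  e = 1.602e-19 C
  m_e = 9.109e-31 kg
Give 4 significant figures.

5.156e103

Planck pressure: p_P = c⁷/(ℏG²) = 4.632e113 Pa
atomic unit of pressure: P_au = E_h/a₀³ = m_e⁴e¹⁰/((4πε₀)⁵ℏ⁸) = 2.929e13 Pa
3.26e3 × 4.632e113 / 2.929e13 = 5.156e103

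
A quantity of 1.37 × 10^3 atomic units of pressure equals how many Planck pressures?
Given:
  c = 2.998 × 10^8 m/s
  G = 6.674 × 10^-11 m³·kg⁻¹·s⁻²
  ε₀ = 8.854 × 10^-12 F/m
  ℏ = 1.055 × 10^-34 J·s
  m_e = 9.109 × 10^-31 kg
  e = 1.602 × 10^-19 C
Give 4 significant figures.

8.663 × 10^-98

atomic unit of pressure: P_au = E_h/a₀³ = m_e⁴e¹⁰/((4πε₀)⁵ℏ⁸) = 2.929 × 10^13 Pa
Planck pressure: p_P = c⁷/(ℏG²) = 4.632 × 10^113 Pa
1.37 × 10^3 × 2.929 × 10^13 / 4.632 × 10^113 = 8.663 × 10^-98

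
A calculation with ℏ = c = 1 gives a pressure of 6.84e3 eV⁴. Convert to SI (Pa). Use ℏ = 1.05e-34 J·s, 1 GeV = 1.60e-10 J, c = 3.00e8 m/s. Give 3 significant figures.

Pressure is [E]/[L]³ = [E]⁴/(ℏc)³.
1 GeV⁴ → 1/(ℏc)³ × (1 GeV in J)⁴ = 2.10e37 Pa.
Convert the energy scale: 6.84e3 eV⁴ = 6.84e-33 GeV⁴.
Result: 6.84e-33 × 2.10e37 = 1.43e5 Pa.

1.43e5 Pa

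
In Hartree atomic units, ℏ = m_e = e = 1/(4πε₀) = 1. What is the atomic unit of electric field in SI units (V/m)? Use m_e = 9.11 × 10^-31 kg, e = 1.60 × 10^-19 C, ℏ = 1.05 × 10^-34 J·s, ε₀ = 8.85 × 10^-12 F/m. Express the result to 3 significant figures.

The unique combination of the constants set to 1 with dimensions of electric field is E_au = E_h/(e a₀) = m_e²e⁵/((4πε₀)³ℏ⁴).
E_h = 4.38 × 10^-18 J
a₀ = 5.26 × 10^-11 m
E_h/(e·a₀) = 5.20 × 10^11 V/m

5.20 × 10^11 V/m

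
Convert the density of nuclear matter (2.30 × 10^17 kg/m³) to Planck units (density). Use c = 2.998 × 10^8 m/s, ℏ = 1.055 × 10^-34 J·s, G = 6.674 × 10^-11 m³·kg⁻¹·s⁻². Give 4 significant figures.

4.463 × 10^-80

Planck density: ρ_P = c⁵/(ℏG²) = 5.154 × 10^96 kg/m³.
2.30 × 10^17 / 5.154 × 10^96 = 4.463 × 10^-80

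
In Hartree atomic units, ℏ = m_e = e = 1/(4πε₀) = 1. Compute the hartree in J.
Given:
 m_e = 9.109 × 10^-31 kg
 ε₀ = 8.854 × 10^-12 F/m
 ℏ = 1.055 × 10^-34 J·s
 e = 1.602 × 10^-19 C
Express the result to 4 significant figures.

Dimensional analysis gives E_h = m_e e⁴/(4πε₀ℏ)².
  = 6.000 × 10^-106 / 1.378 × 10^-88
  = 4.354 × 10^-18 J

4.354 × 10^-18 J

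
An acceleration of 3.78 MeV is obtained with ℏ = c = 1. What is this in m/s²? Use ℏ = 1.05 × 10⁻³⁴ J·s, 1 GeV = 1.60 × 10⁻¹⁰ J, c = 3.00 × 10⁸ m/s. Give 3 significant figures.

1.73 × 10³⁰ m/s²

Acceleration is [L]/[T]² = c·[E]/ℏ.
1 GeV → c/ℏ × (1 GeV in J) = 4.57 × 10³² m/s².
Convert the energy scale: 3.78 MeV = 3.78 × 10⁻³ GeV.
Result: 3.78 × 10⁻³ × 4.57 × 10³² = 1.73 × 10³⁰ m/s².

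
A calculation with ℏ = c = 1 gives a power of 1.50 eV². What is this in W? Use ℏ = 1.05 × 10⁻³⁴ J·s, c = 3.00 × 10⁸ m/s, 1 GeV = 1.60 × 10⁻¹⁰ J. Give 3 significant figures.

3.66 × 10⁻⁴ W

Power is [E]/[T] = [E]²/ℏ.
1 GeV² → 1/ℏ × (1 GeV in J)² = 2.44 × 10¹⁴ W.
Convert the energy scale: 1.50 eV² = 1.50 × 10⁻¹⁸ GeV².
Result: 1.50 × 10⁻¹⁸ × 2.44 × 10¹⁴ = 3.66 × 10⁻⁴ W.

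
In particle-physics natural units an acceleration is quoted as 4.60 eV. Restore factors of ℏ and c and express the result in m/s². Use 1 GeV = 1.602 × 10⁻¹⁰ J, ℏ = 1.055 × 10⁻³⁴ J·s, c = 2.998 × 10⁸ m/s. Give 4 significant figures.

Acceleration is [L]/[T]² = c·[E]/ℏ.
1 GeV → c/ℏ × (1 GeV in J) = 4.552 × 10³² m/s².
Convert the energy scale: 4.60 eV = 4.60 × 10⁻⁹ GeV.
Result: 4.60 × 10⁻⁹ × 4.552 × 10³² = 2.094 × 10²⁴ m/s².

2.094 × 10²⁴ m/s²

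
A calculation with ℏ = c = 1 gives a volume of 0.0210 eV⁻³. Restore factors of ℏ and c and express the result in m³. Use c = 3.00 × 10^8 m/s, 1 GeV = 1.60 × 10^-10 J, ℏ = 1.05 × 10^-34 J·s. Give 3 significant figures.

Volume is [L]³ = [E]⁻³·(ℏc)³.
1 GeV⁻³ → (ℏc)³ × (1 GeV in J)⁻³ = 7.63 × 10^-48 m³.
Convert the energy scale: 0.0210 eV⁻³ = 2.10 × 10^25 GeV⁻³.
Result: 2.10 × 10^25 × 7.63 × 10^-48 = 1.60 × 10^-22 m³.

1.60 × 10^-22 m³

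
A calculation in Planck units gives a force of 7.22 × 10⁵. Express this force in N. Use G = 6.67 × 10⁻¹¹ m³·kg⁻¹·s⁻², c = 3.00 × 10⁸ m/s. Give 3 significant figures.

One Planck force: F_P = c⁴/G = 1.21 × 10⁴⁴ N.
7.22 × 10⁵ × 1.21 × 10⁴⁴ N = 8.77 × 10⁴⁹ N

8.77 × 10⁴⁹ N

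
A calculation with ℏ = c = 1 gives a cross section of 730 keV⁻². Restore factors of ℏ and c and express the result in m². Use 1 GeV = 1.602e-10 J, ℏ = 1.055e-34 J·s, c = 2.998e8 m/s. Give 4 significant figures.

2.846e-17 m²

Area is [L]² = [E]⁻²·(ℏc)²; restore (ℏc)².
1 GeV⁻² → (ℏc)² × (1 GeV in J)⁻² = 3.898e-32 m².
Convert the energy scale: 730 keV⁻² = 7.30e14 GeV⁻².
Result: 7.30e14 × 3.898e-32 = 2.846e-17 m².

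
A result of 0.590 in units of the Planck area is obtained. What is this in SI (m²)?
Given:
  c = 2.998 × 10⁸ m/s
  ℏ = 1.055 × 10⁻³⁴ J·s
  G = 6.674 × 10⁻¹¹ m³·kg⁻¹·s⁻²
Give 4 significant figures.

One Planck area: A_P = ℏG/c³ = 2.613 × 10⁻⁷⁰ m².
0.590 × 2.613 × 10⁻⁷⁰ m² = 1.542 × 10⁻⁷⁰ m²

1.542 × 10⁻⁷⁰ m²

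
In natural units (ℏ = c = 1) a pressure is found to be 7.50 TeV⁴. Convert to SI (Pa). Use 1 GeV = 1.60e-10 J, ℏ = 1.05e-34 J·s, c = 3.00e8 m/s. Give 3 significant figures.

Pressure is [E]/[L]³ = [E]⁴/(ℏc)³.
1 GeV⁴ → 1/(ℏc)³ × (1 GeV in J)⁴ = 2.10e37 Pa.
Convert the energy scale: 7.50 TeV⁴ = 7.50e12 GeV⁴.
Result: 7.50e12 × 2.10e37 = 1.57e50 Pa.

1.57e50 Pa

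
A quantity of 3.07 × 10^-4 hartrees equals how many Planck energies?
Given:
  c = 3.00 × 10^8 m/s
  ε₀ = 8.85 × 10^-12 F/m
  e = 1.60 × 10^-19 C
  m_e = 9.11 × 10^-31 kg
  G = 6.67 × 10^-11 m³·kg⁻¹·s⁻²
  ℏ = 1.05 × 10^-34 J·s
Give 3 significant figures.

6.87 × 10^-31

hartree: E_h = m_e e⁴/(4πε₀ℏ)² = 4.38 × 10^-18 J
Planck energy: E_P = √(ℏc⁵/G) = 1.96 × 10^9 J
3.07 × 10^-4 × 4.38 × 10^-18 / 1.96 × 10^9 = 6.87 × 10^-31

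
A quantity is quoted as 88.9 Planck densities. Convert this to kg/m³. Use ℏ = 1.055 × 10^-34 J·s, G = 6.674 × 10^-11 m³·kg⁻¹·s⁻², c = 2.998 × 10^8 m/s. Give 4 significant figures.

One Planck density: ρ_P = c⁵/(ℏG²) = 5.154 × 10^96 kg/m³.
88.9 × 5.154 × 10^96 kg/m³ = 4.582 × 10^98 kg/m³

4.582 × 10^98 kg/m³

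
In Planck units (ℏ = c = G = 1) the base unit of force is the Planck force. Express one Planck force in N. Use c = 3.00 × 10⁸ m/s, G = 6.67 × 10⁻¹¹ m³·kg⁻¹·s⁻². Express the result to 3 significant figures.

F_P = c⁴/G
  = 8.10 × 10³³ / 6.67 × 10⁻¹¹
  = 1.21 × 10⁴⁴ N

1.21 × 10⁴⁴ N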